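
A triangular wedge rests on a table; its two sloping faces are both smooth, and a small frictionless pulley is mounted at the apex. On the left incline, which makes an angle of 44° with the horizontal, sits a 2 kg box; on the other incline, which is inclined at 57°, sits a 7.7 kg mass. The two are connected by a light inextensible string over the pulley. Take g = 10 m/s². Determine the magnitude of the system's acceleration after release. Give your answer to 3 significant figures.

Resolve each weight along its own incline: the 2 kg mass has component 2 × 10 × sin 44° = 13.893 N down its slope, and the 7.7 kg mass has 7.7 × 10 × sin 57° = 64.578 N down its slope.
The 7.7 kg side's 64.578 N exceeds the other side's 13.893 N, so that mass slides down and the 2 kg mass slides up. Taking that direction as positive, Newton's second law for the whole system gives 64.578 − 13.893 = (2 + 7.7) a, so a = 50.685 / 9.7 = 5.2253 m/s².

5.23 m/s²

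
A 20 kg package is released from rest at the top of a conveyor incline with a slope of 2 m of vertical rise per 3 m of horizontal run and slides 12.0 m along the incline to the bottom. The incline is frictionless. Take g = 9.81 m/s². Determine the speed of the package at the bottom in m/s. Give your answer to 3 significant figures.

11.4 m/s

The weight component along the incline is mg sin 33.69° = 108.832 N and the normal force is N = mg cos 33.69° = 163.248 N.
With no friction, a = g sin 33.69° = 5.4416 m/s².
Starting from rest over a distance of 12.0 m, v² = 2aL = 2 × 5.4416 × 12.0 = 130.5984, so v = 11.4280 m/s.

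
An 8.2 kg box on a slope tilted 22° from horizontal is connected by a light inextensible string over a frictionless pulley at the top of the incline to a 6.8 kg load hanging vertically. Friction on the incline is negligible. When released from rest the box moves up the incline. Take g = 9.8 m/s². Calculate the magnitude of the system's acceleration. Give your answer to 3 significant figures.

For the box on the incline: the weight component along the slope is m₁g sin 22° = 8.2 × 9.8 × 0.3746 = 30.103 N and the normal force is N = m₁g cos 22° = 74.508 N.
Newton's second law for the box (up-slope positive): T − 30.103 = 8.2 a. For the hanging load (downward positive): 6.8 × 9.8 − T = 6.8 a.
Adding the two equations eliminates T: 36.537 = 15 a, so a = 2.4358 m/s².

2.44 m/s²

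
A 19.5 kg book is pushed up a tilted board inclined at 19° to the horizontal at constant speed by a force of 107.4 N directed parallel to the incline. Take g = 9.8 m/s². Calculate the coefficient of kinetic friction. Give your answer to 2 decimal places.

At constant speed ΣF = 0 along the incline. The applied 107.4 N acts up the slope; the weight component mg sin 19° = 62.216 N and kinetic friction μN both act down the slope.
So 107.4 = 62.216 + μ × 180.689, giving μ = (107.4 − 62.216) / 180.689 = 0.2501.

0.25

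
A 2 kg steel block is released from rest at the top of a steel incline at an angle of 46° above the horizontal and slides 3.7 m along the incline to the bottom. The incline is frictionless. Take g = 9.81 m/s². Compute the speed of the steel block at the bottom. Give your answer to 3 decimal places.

The weight component along the incline is mg sin 46° = 14.113 N and the normal force is N = mg cos 46° = 13.629 N.
With no friction, a = g sin 46° = 7.0567 m/s².
Starting from rest over a distance of 3.7 m, v² = 2aL = 2 × 7.0567 × 3.7 = 52.2196, so v = 7.2263 m/s.

7.226 m/s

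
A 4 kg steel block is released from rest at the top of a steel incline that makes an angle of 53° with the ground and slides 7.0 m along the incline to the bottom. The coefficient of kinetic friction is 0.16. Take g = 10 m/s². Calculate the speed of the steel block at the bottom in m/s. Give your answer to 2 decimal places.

9.92 m/s

The weight component along the incline is mg sin 53° = 31.945 N and the normal force is N = mg cos 53° = 24.073 N.
Friction up the slope is f = μN = 0.16 × 24.073 = 3.852 N, so the net downslope force is 31.945 − 3.852 = 28.093 N and a = 28.093 / 4 = 7.0232 m/s².
Starting from rest over a distance of 7.0 m, v² = 2aL = 2 × 7.0232 × 7.0 = 98.3248, so v = 9.9159 m/s.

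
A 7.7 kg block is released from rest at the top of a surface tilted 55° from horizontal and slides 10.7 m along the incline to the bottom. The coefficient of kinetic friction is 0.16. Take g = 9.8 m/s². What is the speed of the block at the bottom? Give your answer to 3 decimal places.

The weight component along the incline is mg sin 55° = 61.813 N and the normal force is N = mg cos 55° = 43.282 N.
Friction up the slope is f = μN = 0.16 × 43.282 = 6.925 N, so the net downslope force is 61.813 − 6.925 = 54.888 N and a = 54.888 / 7.7 = 7.1283 m/s².
Starting from rest over a distance of 10.7 m, v² = 2aL = 2 × 7.1283 × 10.7 = 152.5456, so v = 12.3509 m/s.

12.351 m/s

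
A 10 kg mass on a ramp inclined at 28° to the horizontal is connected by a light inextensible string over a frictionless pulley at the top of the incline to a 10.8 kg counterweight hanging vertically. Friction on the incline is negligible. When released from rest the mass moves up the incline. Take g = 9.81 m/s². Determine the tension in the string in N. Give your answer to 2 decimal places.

For the mass on the incline: the weight component along the slope is m₁g sin 28° = 10 × 9.81 × 0.4695 = 46.058 N and the normal force is N = m₁g cos 28° = 86.617 N.
Newton's second law for the mass (up-slope positive): T − 46.058 = 10 a. For the hanging counterweight (downward positive): 10.8 × 9.81 − T = 10.8 a.
Adding the two equations eliminates T: 59.890 = 20.8 a, so a = 2.8793 m/s².
Then from the hanging counterweight's equation, T = 10.8 × (9.81 − 2.8793) = 74.852 N.

74.85 N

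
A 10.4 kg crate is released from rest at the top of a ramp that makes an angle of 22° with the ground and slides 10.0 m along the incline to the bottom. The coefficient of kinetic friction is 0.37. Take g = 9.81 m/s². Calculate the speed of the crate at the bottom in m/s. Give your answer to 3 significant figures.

2.49 m/s

The weight component along the incline is mg sin 22° = 38.219 N and the normal force is N = mg cos 22° = 94.595 N.
Friction up the slope is f = μN = 0.37 × 94.595 = 35.000 N, so the net downslope force is 38.219 − 35.000 = 3.219 N and a = 3.219 / 10.4 = 0.3095 m/s².
Starting from rest over a distance of 10.0 m, v² = 2aL = 2 × 0.3095 × 10.0 = 6.1900, so v = 2.4880 m/s.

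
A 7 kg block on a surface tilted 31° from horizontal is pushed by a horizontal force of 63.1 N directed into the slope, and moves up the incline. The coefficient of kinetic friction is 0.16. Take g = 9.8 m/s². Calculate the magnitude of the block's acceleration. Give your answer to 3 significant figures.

The horizontal push has components F cos 31° = 63.1 × 0.8572 = 54.089 N up the incline and F sin 31° = 63.1 × 0.5150 = 32.497 N pressing into the surface.
The normal force is therefore N = mg cos 31° + F sin 31° = 58.804 + 32.497 = 91.301 N, and kinetic friction down the slope is μN = 0.16 × 91.301 = 14.608 N.
Along the incline: F cos 31° − mg sin 31° − μN = ma, so 54.089 − 35.329 − 14.608 = 7 a, giving a = 0.5931 m/s².

0.593 m/s²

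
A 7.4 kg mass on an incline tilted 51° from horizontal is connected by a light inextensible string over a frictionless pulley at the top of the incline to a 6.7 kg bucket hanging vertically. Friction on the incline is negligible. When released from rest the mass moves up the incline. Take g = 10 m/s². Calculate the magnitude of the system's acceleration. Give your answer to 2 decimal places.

0.67 m/s²

For the mass on the incline: the weight component along the slope is m₁g sin 51° = 7.4 × 10 × 0.7771 = 57.505 N and the normal force is N = m₁g cos 51° = 46.570 N.
Newton's second law for the mass (up-slope positive): T − 57.505 = 7.4 a. For the hanging bucket (downward positive): 6.7 × 10 − T = 6.7 a.
Adding the two equations eliminates T: 9.495 = 14.1 a, so a = 0.6734 m/s².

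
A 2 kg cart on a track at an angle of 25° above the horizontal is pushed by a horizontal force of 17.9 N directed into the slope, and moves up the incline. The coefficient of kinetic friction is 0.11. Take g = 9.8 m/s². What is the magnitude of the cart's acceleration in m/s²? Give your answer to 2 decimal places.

2.58 m/s²

The horizontal push has components F cos 25° = 17.9 × 0.9063 = 16.223 N up the incline and F sin 25° = 17.9 × 0.4226 = 7.565 N pressing into the surface.
The normal force is therefore N = mg cos 25° + F sin 25° = 17.763 + 7.565 = 25.328 N, and kinetic friction down the slope is μN = 0.11 × 25.328 = 2.786 N.
Along the incline: F cos 25° − mg sin 25° − μN = ma, so 16.223 − 8.283 − 2.786 = 2 a, giving a = 2.5770 m/s².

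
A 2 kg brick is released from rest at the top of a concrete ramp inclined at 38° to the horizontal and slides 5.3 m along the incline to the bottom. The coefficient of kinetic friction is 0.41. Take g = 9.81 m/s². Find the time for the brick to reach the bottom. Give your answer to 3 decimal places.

1.922 s

The weight component along the incline is mg sin 38° = 12.079 N and the normal force is N = mg cos 38° = 15.461 N.
Friction up the slope is f = μN = 0.41 × 15.461 = 6.339 N, so the net downslope force is 12.079 − 6.339 = 5.740 N and a = 5.740 / 2 = 2.8700 m/s².
Starting from rest, L = ½at², so t = √(2L/a) = √(2 × 5.3 / 2.8700) = 1.9218 s.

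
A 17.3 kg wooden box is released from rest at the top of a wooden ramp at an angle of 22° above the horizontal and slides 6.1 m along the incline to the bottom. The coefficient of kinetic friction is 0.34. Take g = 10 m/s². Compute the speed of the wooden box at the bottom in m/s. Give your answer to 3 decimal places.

The weight component along the incline is mg sin 22° = 64.807 N and the normal force is N = mg cos 22° = 160.403 N.
Friction up the slope is f = μN = 0.34 × 160.403 = 54.537 N, so the net downslope force is 64.807 − 54.537 = 10.270 N and a = 10.270 / 17.3 = 0.5936 m/s².
Starting from rest over a distance of 6.1 m, v² = 2aL = 2 × 0.5936 × 6.1 = 7.2419, so v = 2.6911 m/s.

2.691 m/s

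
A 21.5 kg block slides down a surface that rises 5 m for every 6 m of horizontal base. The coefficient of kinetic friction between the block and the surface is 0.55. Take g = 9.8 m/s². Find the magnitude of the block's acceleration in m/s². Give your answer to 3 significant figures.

2.13 m/s²

Resolving the weight along the incline: the component pulling the block down the slope is mg sin 39.81° = 21.5 × 9.8 × 0.6402 = 134.890 N, and the normal force is N = mg cos 39.81° = 21.5 × 9.8 × 0.7682 = 161.860 N.
Kinetic friction acts up the slope with magnitude f = μN = 0.55 × 161.860 = 89.023 N.
Net force along the incline is 134.890 − 89.023 = 45.867 N, so a = 45.867 / 21.5 = 2.1333 m/s².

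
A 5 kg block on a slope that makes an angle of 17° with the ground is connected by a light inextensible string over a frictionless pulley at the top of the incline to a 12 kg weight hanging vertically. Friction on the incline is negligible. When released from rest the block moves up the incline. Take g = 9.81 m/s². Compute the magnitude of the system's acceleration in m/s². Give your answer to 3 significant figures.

6.08 m/s²

For the block on the incline: the weight component along the slope is m₁g sin 17° = 5 × 9.81 × 0.2924 = 14.342 N and the normal force is N = m₁g cos 17° = 46.907 N.
Newton's second law for the block (up-slope positive): T − 14.342 = 5 a. For the hanging weight (downward positive): 12 × 9.81 − T = 12 a.
Adding the two equations eliminates T: 103.378 = 17 a, so a = 6.0811 m/s².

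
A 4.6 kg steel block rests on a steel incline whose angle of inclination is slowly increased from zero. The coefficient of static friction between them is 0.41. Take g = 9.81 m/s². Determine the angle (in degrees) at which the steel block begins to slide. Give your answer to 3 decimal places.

At the threshold of sliding, static friction is at its maximum μ_s N and exactly balances the weight component along the incline: mg sin θ = μ_s mg cos θ.
Hence tan θ = μ_s = 0.41, so θ = arctan(0.41) = 22.2936°.

22.294°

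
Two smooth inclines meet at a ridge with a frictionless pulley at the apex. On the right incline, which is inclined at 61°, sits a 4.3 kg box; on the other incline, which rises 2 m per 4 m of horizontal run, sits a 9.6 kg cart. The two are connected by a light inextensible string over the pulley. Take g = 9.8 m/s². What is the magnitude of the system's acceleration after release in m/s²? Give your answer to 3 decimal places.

Resolve each weight along its own incline: the 4.3 kg mass has component 4.3 × 9.8 × sin 61° = 36.856 N down its slope, and the 9.6 kg mass has 9.6 × 9.8 × sin 26.57° = 42.074 N down its slope.
The 9.6 kg side's 42.074 N exceeds the other side's 36.856 N, so that mass slides down and the 4.3 kg mass slides up. Taking that direction as positive, Newton's second law for the whole system gives 42.074 − 36.856 = (4.3 + 9.6) a, so a = 5.218 / 13.9 = 0.3754 m/s².

0.375 m/s²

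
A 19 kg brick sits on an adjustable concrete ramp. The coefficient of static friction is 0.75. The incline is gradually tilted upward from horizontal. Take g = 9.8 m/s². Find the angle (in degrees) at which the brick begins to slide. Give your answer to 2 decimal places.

36.87°

At the threshold of sliding, static friction is at its maximum μ_s N and exactly balances the weight component along the incline: mg sin θ = μ_s mg cos θ.
Hence tan θ = μ_s = 0.75, so θ = arctan(0.75) = 36.8699°.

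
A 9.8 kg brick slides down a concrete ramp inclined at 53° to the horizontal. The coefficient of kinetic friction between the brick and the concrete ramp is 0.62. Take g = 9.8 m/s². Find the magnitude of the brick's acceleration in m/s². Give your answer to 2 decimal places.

Resolving the weight along the incline: the component pulling the brick down the slope is mg sin 53° = 9.8 × 9.8 × 0.7986 = 76.698 N, and the normal force is N = mg cos 53° = 9.8 × 9.8 × 0.6018 = 57.797 N.
Kinetic friction acts up the slope with magnitude f = μN = 0.62 × 57.797 = 35.834 N.
Net force along the incline is 76.698 − 35.834 = 40.864 N, so a = 40.864 / 9.8 = 4.1698 m/s².

4.17 m/s²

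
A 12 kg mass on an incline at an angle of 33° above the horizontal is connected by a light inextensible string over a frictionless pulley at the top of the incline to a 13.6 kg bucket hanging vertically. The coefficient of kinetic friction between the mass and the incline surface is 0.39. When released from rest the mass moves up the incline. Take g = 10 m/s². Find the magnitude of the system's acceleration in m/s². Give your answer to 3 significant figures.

For the mass on the incline: the weight component along the slope is m₁g sin 33° = 12 × 10 × 0.5446 = 65.352 N and the normal force is N = m₁g cos 33° = 100.640 N.
Kinetic friction opposes the mass's motion up the incline: f = μN = 0.39 × 100.640 = 39.250 N acting down the slope.
Newton's second law for the mass (up-slope positive): T − 65.352 − 39.250 = 12 a. For the hanging bucket (downward positive): 13.6 × 10 − T = 13.6 a.
Adding the two equations eliminates T: 31.398 = 25.6 a, so a = 1.2265 m/s².

1.23 m/s²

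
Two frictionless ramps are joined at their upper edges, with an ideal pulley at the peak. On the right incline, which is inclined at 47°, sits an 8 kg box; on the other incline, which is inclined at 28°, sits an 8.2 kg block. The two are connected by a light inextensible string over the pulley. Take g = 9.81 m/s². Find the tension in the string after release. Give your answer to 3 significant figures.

Resolve each weight along its own incline: the 8 kg mass has component 8 × 9.81 × sin 47° = 57.397 N down its slope, and the 8.2 kg mass has 8.2 × 9.81 × sin 28° = 37.765 N down its slope.
The 8 kg side's 57.397 N exceeds the other side's 37.765 N, so that mass slides down and the 8.2 kg mass slides up. Taking that direction as positive, Newton's second law for the whole system gives 57.397 − 37.765 = (8 + 8.2) a, so a = 19.632 / 16.2 = 1.2119 m/s².
For the 8.2 kg mass (up-slope positive): T − 37.765 = 8.2 × 1.2119, so T = 47.703 N.

47.7 N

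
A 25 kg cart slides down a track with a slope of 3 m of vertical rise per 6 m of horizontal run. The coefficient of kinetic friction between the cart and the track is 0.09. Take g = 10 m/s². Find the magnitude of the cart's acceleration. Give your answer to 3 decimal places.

Resolving the weight along the incline: the component pulling the cart down the slope is mg sin 26.57° = 25 × 10 × 0.4472 = 111.800 N, and the normal force is N = mg cos 26.57° = 25 × 10 × 0.8944 = 223.600 N.
Kinetic friction acts up the slope with magnitude f = μN = 0.09 × 223.600 = 20.124 N.
Net force along the incline is 111.800 − 20.124 = 91.676 N, so a = 91.676 / 25 = 3.6670 m/s².

3.667 m/s²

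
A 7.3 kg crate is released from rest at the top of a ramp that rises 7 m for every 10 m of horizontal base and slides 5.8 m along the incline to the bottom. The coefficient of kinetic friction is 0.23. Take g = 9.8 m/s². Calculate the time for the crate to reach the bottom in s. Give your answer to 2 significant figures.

The weight component along the incline is mg sin 34.99° = 41.025 N and the normal force is N = mg cos 34.99° = 58.608 N.
Friction up the slope is f = μN = 0.23 × 58.608 = 13.480 N, so the net downslope force is 41.025 − 13.480 = 27.545 N and a = 27.545 / 7.3 = 3.7733 m/s².
Starting from rest, L = ½at², so t = √(2L/a) = √(2 × 5.8 / 3.7733) = 1.7533 s.

1.8 s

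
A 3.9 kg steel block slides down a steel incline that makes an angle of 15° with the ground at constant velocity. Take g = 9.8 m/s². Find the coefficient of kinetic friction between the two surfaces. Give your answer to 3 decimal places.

At constant velocity the net force along the incline is zero: mg sin 15° = μ mg cos 15°.
So μ = tan 15° = 0.2588 / 0.9659 = 0.2679.

0.268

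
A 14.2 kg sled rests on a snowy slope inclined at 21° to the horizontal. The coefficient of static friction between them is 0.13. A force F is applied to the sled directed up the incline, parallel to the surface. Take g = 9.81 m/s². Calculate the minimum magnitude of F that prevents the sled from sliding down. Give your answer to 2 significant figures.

The normal force is N = mg cos 21° = 130.050 N. With F at its minimum the sled is on the verge of sliding down, so static friction is at its maximum μ_s N = 0.13 × 130.050 = 16.907 N and acts up the slope.
Equilibrium along the incline: F + μ_s N = mg sin 21°, so F = 49.921 − 16.907 = 33.014 N.

33 N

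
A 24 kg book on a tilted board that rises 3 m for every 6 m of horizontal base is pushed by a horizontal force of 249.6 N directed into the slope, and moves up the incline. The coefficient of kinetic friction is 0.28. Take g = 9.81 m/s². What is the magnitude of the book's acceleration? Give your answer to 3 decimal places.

1.156 m/s²

The horizontal push has components F cos 26.57° = 249.6 × 0.8944 = 223.242 N up the incline and F sin 26.57° = 249.6 × 0.4472 = 111.621 N pressing into the surface.
The normal force is therefore N = mg cos 26.57° + F sin 26.57° = 210.578 + 111.621 = 322.199 N, and kinetic friction down the slope is μN = 0.28 × 322.199 = 90.216 N.
Along the incline: F cos 26.57° − mg sin 26.57° − μN = ma, so 223.242 − 105.289 − 90.216 = 24 a, giving a = 1.1557 m/s².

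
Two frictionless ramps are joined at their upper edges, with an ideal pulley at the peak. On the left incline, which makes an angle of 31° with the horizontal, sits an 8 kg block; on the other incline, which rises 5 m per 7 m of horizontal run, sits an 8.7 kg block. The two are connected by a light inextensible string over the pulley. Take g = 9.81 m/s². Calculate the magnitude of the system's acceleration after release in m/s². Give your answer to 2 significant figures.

Resolve each weight along its own incline: the 8 kg mass has component 8 × 9.81 × sin 31° = 40.420 N down its slope, and the 8.7 kg mass has 8.7 × 9.81 × sin 35.54° = 49.607 N down its slope.
The 8.7 kg side's 49.607 N exceeds the other side's 40.420 N, so that mass slides down and the 8 kg mass slides up. Taking that direction as positive, Newton's second law for the whole system gives 49.607 − 40.420 = (8 + 8.7) a, so a = 9.187 / 16.7 = 0.5501 m/s².

0.55 m/s²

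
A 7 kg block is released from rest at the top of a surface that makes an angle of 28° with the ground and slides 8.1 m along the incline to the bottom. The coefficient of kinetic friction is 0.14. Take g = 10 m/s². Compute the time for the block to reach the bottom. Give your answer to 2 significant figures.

2.2 s

The weight component along the incline is mg sin 28° = 32.863 N and the normal force is N = mg cos 28° = 61.806 N.
Friction up the slope is f = μN = 0.14 × 61.806 = 8.653 N, so the net downslope force is 32.863 − 8.653 = 24.210 N and a = 24.210 / 7 = 3.4586 m/s².
Starting from rest, L = ½at², so t = √(2L/a) = √(2 × 8.1 / 3.4586) = 2.1642 s.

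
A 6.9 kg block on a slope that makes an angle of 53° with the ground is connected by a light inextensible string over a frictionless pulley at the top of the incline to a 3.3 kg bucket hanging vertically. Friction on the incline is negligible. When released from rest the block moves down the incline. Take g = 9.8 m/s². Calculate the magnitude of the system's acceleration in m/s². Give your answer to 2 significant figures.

For the block on the incline: the weight component along the slope is m₁g sin 53° = 6.9 × 9.8 × 0.7986 = 54.001 N and the normal force is N = m₁g cos 53° = 40.695 N.
Newton's second law for the block (down-slope positive): 54.001 − T = 6.9 a. For the hanging bucket (upward positive): T − 3.3 × 9.8 = 3.3 a.
Adding the two equations eliminates T: 21.661 = 10.2 a, so a = 2.1236 m/s².

2.1 m/s²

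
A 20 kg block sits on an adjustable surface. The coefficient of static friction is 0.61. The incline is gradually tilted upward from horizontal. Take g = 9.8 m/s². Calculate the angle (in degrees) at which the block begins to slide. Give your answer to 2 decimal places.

At the threshold of sliding, static friction is at its maximum μ_s N and exactly balances the weight component along the incline: mg sin θ = μ_s mg cos θ.
Hence tan θ = μ_s = 0.61, so θ = arctan(0.61) = 31.3832°.

31.38°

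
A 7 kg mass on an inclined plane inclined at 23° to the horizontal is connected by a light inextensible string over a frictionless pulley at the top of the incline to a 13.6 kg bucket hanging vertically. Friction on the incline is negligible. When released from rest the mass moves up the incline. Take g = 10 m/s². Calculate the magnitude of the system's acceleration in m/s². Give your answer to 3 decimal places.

5.274 m/s²

For the mass on the incline: the weight component along the slope is m₁g sin 23° = 7 × 10 × 0.3907 = 27.349 N and the normal force is N = m₁g cos 23° = 64.435 N.
Newton's second law for the mass (up-slope positive): T − 27.349 = 7 a. For the hanging bucket (downward positive): 13.6 × 10 − T = 13.6 a.
Adding the two equations eliminates T: 108.651 = 20.6 a, so a = 5.2743 m/s².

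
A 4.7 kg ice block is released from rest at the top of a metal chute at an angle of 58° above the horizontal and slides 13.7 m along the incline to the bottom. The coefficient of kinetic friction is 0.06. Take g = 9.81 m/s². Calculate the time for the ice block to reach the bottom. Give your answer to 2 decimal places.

The weight component along the incline is mg sin 58° = 39.101 N and the normal force is N = mg cos 58° = 24.433 N.
Friction up the slope is f = μN = 0.06 × 24.433 = 1.466 N, so the net downslope force is 39.101 − 1.466 = 37.635 N and a = 37.635 / 4.7 = 8.0074 m/s².
Starting from rest, L = ½at², so t = √(2L/a) = √(2 × 13.7 / 8.0074) = 1.8498 s.

1.85 s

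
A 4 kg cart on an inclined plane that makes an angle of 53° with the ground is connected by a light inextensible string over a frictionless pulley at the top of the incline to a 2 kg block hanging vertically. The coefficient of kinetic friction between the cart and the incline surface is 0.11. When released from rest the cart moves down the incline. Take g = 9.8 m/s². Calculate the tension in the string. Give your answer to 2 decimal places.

For the cart on the incline: the weight component along the slope is m₁g sin 53° = 4 × 9.8 × 0.7986 = 31.305 N and the normal force is N = m₁g cos 53° = 23.591 N.
Kinetic friction opposes the cart's motion down the incline: f = μN = 0.11 × 23.591 = 2.595 N acting up the slope.
Newton's second law for the cart (down-slope positive): 31.305 − 2.595 − T = 4 a. For the hanging block (upward positive): T − 2 × 9.8 = 2 a.
Adding the two equations eliminates T: 9.110 = 6 a, so a = 1.5183 m/s².
Then from the hanging block's equation, T = 2 × (9.8 + 1.5183) = 22.637 N.

22.64 N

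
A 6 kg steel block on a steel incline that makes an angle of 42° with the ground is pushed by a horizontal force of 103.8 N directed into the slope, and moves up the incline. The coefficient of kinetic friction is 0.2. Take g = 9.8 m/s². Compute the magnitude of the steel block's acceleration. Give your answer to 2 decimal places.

The horizontal push has components F cos 42° = 103.8 × 0.7431 = 77.134 N up the incline and F sin 42° = 103.8 × 0.6691 = 69.453 N pressing into the surface.
The normal force is therefore N = mg cos 42° + F sin 42° = 43.694 + 69.453 = 113.147 N, and kinetic friction down the slope is μN = 0.2 × 113.147 = 22.629 N.
Along the incline: F cos 42° − mg sin 42° − μN = ma, so 77.134 − 39.343 − 22.629 = 6 a, giving a = 2.5270 m/s².

2.53 m/s²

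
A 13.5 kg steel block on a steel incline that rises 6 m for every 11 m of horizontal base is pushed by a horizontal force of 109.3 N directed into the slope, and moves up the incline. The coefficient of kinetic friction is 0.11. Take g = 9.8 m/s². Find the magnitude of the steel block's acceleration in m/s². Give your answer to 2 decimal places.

1.04 m/s²

The horizontal push has components F cos 28.61° = 109.3 × 0.8779 = 95.954 N up the incline and F sin 28.61° = 109.3 × 0.4789 = 52.344 N pressing into the surface.
The normal force is therefore N = mg cos 28.61° + F sin 28.61° = 116.146 + 52.344 = 168.490 N, and kinetic friction down the slope is μN = 0.11 × 168.490 = 18.534 N.
Along the incline: F cos 28.61° − mg sin 28.61° − μN = ma, so 95.954 − 63.358 − 18.534 = 13.5 a, giving a = 1.0416 m/s².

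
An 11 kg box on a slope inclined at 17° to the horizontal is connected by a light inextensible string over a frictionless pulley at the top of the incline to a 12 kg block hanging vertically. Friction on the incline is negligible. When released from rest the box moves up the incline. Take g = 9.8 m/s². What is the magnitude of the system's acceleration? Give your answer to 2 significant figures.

3.7 m/s²

For the box on the incline: the weight component along the slope is m₁g sin 17° = 11 × 9.8 × 0.2924 = 31.521 N and the normal force is N = m₁g cos 17° = 103.090 N.
Newton's second law for the box (up-slope positive): T − 31.521 = 11 a. For the hanging block (downward positive): 12 × 9.8 − T = 12 a.
Adding the two equations eliminates T: 86.079 = 23 a, so a = 3.7426 m/s².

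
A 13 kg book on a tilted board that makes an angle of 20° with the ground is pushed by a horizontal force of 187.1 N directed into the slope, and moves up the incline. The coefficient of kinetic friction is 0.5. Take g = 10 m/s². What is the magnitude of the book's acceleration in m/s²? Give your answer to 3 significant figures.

2.94 m/s²

The horizontal push has components F cos 20° = 187.1 × 0.9397 = 175.818 N up the incline and F sin 20° = 187.1 × 0.3420 = 63.988 N pressing into the surface.
The normal force is therefore N = mg cos 20° + F sin 20° = 122.161 + 63.988 = 186.149 N, and kinetic friction down the slope is μN = 0.5 × 186.149 = 93.075 N.
Along the incline: F cos 20° − mg sin 20° − μN = ma, so 175.818 − 44.460 − 93.075 = 13 a, giving a = 2.9448 m/s².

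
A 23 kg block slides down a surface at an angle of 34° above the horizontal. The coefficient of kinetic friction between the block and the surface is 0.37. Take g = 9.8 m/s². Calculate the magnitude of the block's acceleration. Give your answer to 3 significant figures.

Resolving the weight along the incline: the component pulling the block down the slope is mg sin 34° = 23 × 9.8 × 0.5592 = 126.044 N, and the normal force is N = mg cos 34° = 23 × 9.8 × 0.8290 = 186.857 N.
Kinetic friction acts up the slope with magnitude f = μN = 0.37 × 186.857 = 69.137 N.
Net force along the incline is 126.044 − 69.137 = 56.907 N, so a = 56.907 / 23 = 2.4742 m/s².

2.47 m/s²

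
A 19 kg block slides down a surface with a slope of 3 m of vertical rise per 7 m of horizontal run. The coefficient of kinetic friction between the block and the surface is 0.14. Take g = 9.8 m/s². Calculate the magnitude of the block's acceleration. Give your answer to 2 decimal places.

2.60 m/s²

Resolving the weight along the incline: the component pulling the block down the slope is mg sin 23.20° = 19 × 9.8 × 0.3939 = 73.344 N, and the normal force is N = mg cos 23.20° = 19 × 9.8 × 0.9191 = 171.136 N.
Kinetic friction acts up the slope with magnitude f = μN = 0.14 × 171.136 = 23.959 N.
Net force along the incline is 73.344 − 23.959 = 49.385 N, so a = 49.385 / 19 = 2.5992 m/s².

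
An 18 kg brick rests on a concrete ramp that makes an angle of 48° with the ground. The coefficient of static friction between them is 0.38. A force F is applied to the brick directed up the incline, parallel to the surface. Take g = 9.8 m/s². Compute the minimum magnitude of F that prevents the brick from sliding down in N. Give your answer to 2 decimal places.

86.24 N

The normal force is N = mg cos 48° = 118.035 N. With F at its minimum the brick is on the verge of sliding down, so static friction is at its maximum μ_s N = 0.38 × 118.035 = 44.853 N and acts up the slope.
Equilibrium along the incline: F + μ_s N = mg sin 48°, so F = 131.091 − 44.853 = 86.238 N.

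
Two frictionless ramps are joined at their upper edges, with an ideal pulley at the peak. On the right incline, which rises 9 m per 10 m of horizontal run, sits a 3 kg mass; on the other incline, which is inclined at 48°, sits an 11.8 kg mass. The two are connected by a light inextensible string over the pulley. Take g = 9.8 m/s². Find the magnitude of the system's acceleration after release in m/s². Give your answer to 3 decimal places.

4.478 m/s²

Resolve each weight along its own incline: the 3 kg mass has component 3 × 9.8 × sin 41.99° = 19.668 N down its slope, and the 11.8 kg mass has 11.8 × 9.8 × sin 48° = 85.937 N down its slope.
The 11.8 kg side's 85.937 N exceeds the other side's 19.668 N, so that mass slides down and the 3 kg mass slides up. Taking that direction as positive, Newton's second law for the whole system gives 85.937 − 19.668 = (3 + 11.8) a, so a = 66.269 / 14.8 = 4.4776 m/s².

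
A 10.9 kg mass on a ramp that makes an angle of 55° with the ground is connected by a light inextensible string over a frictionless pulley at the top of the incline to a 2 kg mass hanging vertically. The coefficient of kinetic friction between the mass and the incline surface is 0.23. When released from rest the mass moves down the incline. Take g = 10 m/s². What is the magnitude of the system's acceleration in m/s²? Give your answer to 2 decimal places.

4.26 m/s²

For the mass on the incline: the weight component along the slope is m₁g sin 55° = 10.9 × 10 × 0.8192 = 89.293 N and the normal force is N = m₁g cos 55° = 62.520 N.
Kinetic friction opposes the mass's motion down the incline: f = μN = 0.23 × 62.520 = 14.380 N acting up the slope.
Newton's second law for the mass (down-slope positive): 89.293 − 14.380 − T = 10.9 a. For the hanging mass (upward positive): T − 2 × 10 = 2 a.
Adding the two equations eliminates T: 54.913 = 12.9 a, so a = 4.2568 m/s².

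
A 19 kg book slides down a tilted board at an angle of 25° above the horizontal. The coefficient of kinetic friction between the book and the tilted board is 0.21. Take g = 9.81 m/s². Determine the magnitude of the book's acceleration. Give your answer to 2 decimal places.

Resolving the weight along the incline: the component pulling the book down the slope is mg sin 25° = 19 × 9.81 × 0.4226 = 78.768 N, and the normal force is N = mg cos 25° = 19 × 9.81 × 0.9063 = 168.925 N.
Kinetic friction acts up the slope with magnitude f = μN = 0.21 × 168.925 = 35.474 N.
Net force along the incline is 78.768 − 35.474 = 43.294 N, so a = 43.294 / 19 = 2.2786 m/s².

2.28 m/s²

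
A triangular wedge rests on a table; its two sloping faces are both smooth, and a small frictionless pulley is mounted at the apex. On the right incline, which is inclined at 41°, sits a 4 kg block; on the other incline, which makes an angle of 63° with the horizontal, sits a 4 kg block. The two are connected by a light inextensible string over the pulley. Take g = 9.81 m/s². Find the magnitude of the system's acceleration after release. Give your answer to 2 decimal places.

Resolve each weight along its own incline: the 4 kg mass has component 4 × 9.81 × sin 41° = 25.744 N down its slope, and the 4 kg mass has 4 × 9.81 × sin 63° = 34.963 N down its slope.
The 4 kg side's 34.963 N exceeds the other side's 25.744 N, so that mass slides down and the 4 kg mass slides up. Taking that direction as positive, Newton's second law for the whole system gives 34.963 − 25.744 = (4 + 4) a, so a = 9.219 / 8 = 1.1524 m/s².

1.15 m/s²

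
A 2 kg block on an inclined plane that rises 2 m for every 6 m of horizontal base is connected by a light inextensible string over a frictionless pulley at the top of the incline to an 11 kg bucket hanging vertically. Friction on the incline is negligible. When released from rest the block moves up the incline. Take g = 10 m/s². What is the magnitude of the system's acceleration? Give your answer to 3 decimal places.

7.975 m/s²

For the block on the incline: the weight component along the slope is m₁g sin 18.43° = 2 × 10 × 0.3162 = 6.324 N and the normal force is N = m₁g cos 18.43° = 18.974 N.
Newton's second law for the block (up-slope positive): T − 6.324 = 2 a. For the hanging bucket (downward positive): 11 × 10 − T = 11 a.
Adding the two equations eliminates T: 103.676 = 13 a, so a = 7.9751 m/s².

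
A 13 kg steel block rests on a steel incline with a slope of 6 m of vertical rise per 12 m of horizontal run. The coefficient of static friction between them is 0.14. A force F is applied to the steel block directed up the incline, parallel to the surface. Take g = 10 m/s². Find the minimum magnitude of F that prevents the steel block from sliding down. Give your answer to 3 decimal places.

The normal force is N = mg cos 26.57° = 116.276 N. With F at its minimum the steel block is on the verge of sliding down, so static friction is at its maximum μ_s N = 0.14 × 116.276 = 16.279 N and acts up the slope.
Equilibrium along the incline: F + μ_s N = mg sin 26.57°, so F = 58.138 − 16.279 = 41.859 N.

41.859 N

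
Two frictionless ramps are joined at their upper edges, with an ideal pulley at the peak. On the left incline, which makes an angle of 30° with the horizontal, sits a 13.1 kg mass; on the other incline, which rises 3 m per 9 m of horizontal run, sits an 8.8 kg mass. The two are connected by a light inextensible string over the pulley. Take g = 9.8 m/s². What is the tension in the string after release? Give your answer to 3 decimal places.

42.106 N

Resolve each weight along its own incline: the 13.1 kg mass has component 13.1 × 9.8 × sin 30° = 64.190 N down its slope, and the 8.8 kg mass has 8.8 × 9.8 × sin 18.43° = 27.271 N down its slope.
The 13.1 kg side's 64.190 N exceeds the other side's 27.271 N, so that mass slides down and the 8.8 kg mass slides up. Taking that direction as positive, Newton's second law for the whole system gives 64.190 − 27.271 = (13.1 + 8.8) a, so a = 36.919 / 21.9 = 1.6858 m/s².
For the 8.8 kg mass (up-slope positive): T − 27.271 = 8.8 × 1.6858, so T = 42.106 N.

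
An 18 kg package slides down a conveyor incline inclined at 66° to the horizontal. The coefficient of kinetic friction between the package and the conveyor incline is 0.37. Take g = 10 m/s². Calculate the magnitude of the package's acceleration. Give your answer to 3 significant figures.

Resolving the weight along the incline: the component pulling the package down the slope is mg sin 66° = 18 × 10 × 0.9135 = 164.430 N, and the normal force is N = mg cos 66° = 18 × 10 × 0.4067 = 73.206 N.
Kinetic friction acts up the slope with magnitude f = μN = 0.37 × 73.206 = 27.086 N.
Net force along the incline is 164.430 − 27.086 = 137.344 N, so a = 137.344 / 18 = 7.6302 m/s².

7.63 m/s²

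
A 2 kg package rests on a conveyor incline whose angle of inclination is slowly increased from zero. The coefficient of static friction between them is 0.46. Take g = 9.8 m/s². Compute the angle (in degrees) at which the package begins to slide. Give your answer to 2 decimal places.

At the threshold of sliding, static friction is at its maximum μ_s N and exactly balances the weight component along the incline: mg sin θ = μ_s mg cos θ.
Hence tan θ = μ_s = 0.46, so θ = arctan(0.46) = 24.7024°.

24.70°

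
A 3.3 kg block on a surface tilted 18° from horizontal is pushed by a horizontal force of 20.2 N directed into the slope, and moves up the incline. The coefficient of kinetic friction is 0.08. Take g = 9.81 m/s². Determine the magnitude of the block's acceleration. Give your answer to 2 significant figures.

The horizontal push has components F cos 18° = 20.2 × 0.9511 = 19.212 N up the incline and F sin 18° = 20.2 × 0.3090 = 6.242 N pressing into the surface.
The normal force is therefore N = mg cos 18° + F sin 18° = 30.790 + 6.242 = 37.032 N, and kinetic friction down the slope is μN = 0.08 × 37.032 = 2.963 N.
Along the incline: F cos 18° − mg sin 18° − μN = ma, so 19.212 − 10.003 − 2.963 = 3.3 a, giving a = 1.8927 m/s².

1.9 m/s²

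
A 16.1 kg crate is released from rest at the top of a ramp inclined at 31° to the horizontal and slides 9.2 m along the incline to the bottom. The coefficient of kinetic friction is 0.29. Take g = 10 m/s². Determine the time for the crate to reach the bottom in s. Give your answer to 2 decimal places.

2.63 s

The weight component along the incline is mg sin 31° = 82.921 N and the normal force is N = mg cos 31° = 138.004 N.
Friction up the slope is f = μN = 0.29 × 138.004 = 40.021 N, so the net downslope force is 82.921 − 40.021 = 42.900 N and a = 42.900 / 16.1 = 2.6646 m/s².
Starting from rest, L = ½at², so t = √(2L/a) = √(2 × 9.2 / 2.6646) = 2.6278 s.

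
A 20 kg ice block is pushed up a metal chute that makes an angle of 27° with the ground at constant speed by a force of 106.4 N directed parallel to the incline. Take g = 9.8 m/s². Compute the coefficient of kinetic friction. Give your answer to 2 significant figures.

At constant speed ΣF = 0 along the incline. The applied 106.4 N acts up the slope; the weight component mg sin 27° = 88.982 N and kinetic friction μN both act down the slope.
So 106.4 = 88.982 + μ × 174.637, giving μ = (106.4 − 88.982) / 174.637 = 0.0997.

0.100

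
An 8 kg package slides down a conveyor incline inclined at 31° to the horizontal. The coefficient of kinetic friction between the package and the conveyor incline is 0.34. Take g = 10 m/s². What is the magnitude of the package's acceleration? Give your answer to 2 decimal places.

Resolving the weight along the incline: the component pulling the package down the slope is mg sin 31° = 8 × 10 × 0.5150 = 41.200 N, and the normal force is N = mg cos 31° = 8 × 10 × 0.8572 = 68.576 N.
Kinetic friction acts up the slope with magnitude f = μN = 0.34 × 68.576 = 23.316 N.
Net force along the incline is 41.200 − 23.316 = 17.884 N, so a = 17.884 / 8 = 2.2355 m/s².

2.24 m/s²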